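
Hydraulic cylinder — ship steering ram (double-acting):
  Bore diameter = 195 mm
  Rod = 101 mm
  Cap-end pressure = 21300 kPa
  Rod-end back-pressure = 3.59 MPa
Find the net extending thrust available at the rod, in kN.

Cap-side area A_cap = π/4 × (195 mm)² = 29860 mm^2
Rod-side annular area A_ann = π/4 × (195² − 101²) = 21850 mm^2
Net thrust = P_cap·A_cap − P_rod·A_ann = 636.1 kN − 78.45 kN

F ≈ 558 kN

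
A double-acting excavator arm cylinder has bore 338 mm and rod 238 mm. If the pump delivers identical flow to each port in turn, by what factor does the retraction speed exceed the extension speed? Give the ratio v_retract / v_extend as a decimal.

Cap-side area A_cap = π/4 × (338 mm)² = 89730 mm^2
Rod-side annular area A_ann = π/4 × (338² − 238²) = 45240 mm^2
For equal Q, v ∝ 1/A, so v_ret/v_ext = A_cap/A_ann.

v_ret/v_ext ≈ 1.98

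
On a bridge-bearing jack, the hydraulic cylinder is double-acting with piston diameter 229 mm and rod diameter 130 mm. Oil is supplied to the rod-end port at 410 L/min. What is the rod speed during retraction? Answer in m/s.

v ≈ 0.245 m/s

Rod-side annular area A_ann = π/4 × (229² − 130²) = 27910 mm^2
Flow into the rod-end port fills the annular volume.
v = Q / A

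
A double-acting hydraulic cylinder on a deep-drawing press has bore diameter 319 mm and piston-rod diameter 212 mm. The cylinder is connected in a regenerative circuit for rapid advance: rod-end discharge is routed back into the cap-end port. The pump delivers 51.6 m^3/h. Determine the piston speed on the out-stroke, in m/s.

In regeneration the rod-end outflow joins the pump flow into the cap end, so the net volume the pump must supply per unit advance equals the rod cross-section area.
Rod cross-section A_rod = π/4 × (212 mm)² = 35300 mm^2
v = Q_pump / A_rod

v ≈ 0.406 m/s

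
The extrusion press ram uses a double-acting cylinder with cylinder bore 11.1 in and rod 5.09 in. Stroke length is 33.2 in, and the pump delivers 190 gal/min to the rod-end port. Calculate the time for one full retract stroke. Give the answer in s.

t ≈ 3.47 s

Rod-side annular area A_ann = π/4 × (11.1² − 5.09²) = 76.42 in^2
Swept volume V = A × L; t = V / Q = A·L / Q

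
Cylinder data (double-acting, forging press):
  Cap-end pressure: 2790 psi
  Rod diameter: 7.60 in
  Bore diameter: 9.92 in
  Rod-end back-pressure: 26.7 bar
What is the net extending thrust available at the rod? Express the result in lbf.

F ≈ 2.03e5 lbf

Cap-side area A_cap = π/4 × (9.92 in)² = 77.29 in^2
Rod-side annular area A_ann = π/4 × (9.92² − 7.60²) = 31.92 in^2
Net thrust = P_cap·A_cap − P_rod·A_ann = 2.156e5 lbf − 12360 lbf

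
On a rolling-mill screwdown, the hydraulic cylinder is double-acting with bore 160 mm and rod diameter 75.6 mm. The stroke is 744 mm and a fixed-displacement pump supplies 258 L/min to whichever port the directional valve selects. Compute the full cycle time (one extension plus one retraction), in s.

Cap-side area A_cap = π/4 × (160 mm)² = 20110 mm^2
Rod-side annular area A_ann = π/4 × (160² − 75.6²) = 15620 mm^2
t_ext = A_cap·L/Q = 3.479 s
t_ret = A_ann·L/Q = 2.702 s
t_cycle = t_ext + t_ret

t ≈ 6.18 s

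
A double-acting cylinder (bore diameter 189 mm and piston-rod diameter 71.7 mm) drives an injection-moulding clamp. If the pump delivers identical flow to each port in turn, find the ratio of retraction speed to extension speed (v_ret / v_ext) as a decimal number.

v_ret/v_ext ≈ 1.17

Cap-side area A_cap = π/4 × (189 mm)² = 28060 mm^2
Rod-side annular area A_ann = π/4 × (189² − 71.7²) = 24020 mm^2
For equal Q, v ∝ 1/A, so v_ret/v_ext = A_cap/A_ann.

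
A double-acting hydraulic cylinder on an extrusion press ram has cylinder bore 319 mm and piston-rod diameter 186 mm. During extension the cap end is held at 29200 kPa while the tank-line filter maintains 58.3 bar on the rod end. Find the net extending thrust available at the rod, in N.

Cap-side area A_cap = π/4 × (319 mm)² = 79920 mm^2
Rod-side annular area A_ann = π/4 × (319² − 186²) = 52750 mm^2
Net thrust = P_cap·A_cap − P_rod·A_ann = 2.334e6 N − 3.075e5 N

F ≈ 2.03e6 N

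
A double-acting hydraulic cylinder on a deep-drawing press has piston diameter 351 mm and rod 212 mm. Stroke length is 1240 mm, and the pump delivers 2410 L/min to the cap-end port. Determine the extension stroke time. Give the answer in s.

Cap-side area A_cap = π/4 × (351 mm)² = 96760 mm^2
Swept volume V = A × L; t = V / Q = A·L / Q

t ≈ 2.99 s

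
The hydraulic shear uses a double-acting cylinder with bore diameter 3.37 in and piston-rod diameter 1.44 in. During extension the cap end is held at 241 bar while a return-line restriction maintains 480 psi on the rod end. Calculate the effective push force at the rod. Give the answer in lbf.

Cap-side area A_cap = π/4 × (3.37 in)² = 8.920 in^2
Rod-side annular area A_ann = π/4 × (3.37² − 1.44²) = 7.291 in^2
Net thrust = P_cap·A_cap − P_rod·A_ann = 31180 lbf − 3500 lbf

F ≈ 27700 lbf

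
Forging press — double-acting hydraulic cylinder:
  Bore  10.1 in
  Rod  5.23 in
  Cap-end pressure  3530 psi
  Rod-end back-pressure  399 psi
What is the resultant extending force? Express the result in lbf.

F ≈ 2.59e5 lbf

Cap-side area A_cap = π/4 × (10.1 in)² = 80.12 in^2
Rod-side annular area A_ann = π/4 × (10.1² − 5.23²) = 58.64 in^2
Net thrust = P_cap·A_cap − P_rod·A_ann = 2.828e5 lbf − 23400 lbf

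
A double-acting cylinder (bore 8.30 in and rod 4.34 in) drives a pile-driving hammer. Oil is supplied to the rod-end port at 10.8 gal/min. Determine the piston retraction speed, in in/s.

Rod-side annular area A_ann = π/4 × (8.30² − 4.34²) = 39.31 in^2
Flow into the rod-end port fills the annular volume.
v = Q / A

v ≈ 1.06 in/s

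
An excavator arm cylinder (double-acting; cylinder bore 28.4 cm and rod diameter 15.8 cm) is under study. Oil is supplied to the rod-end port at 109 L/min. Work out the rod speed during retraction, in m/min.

v ≈ 2.49 m/min

Rod-side annular area A_ann = π/4 × (28.4² − 15.8²) = 437.4 cm^2
Flow into the rod-end port fills the annular volume.
v = Q / A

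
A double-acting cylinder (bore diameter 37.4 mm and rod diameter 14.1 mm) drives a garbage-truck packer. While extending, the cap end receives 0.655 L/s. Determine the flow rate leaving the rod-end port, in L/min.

Cap-side area A_cap = π/4 × (37.4 mm)² = 1099 mm^2
Rod-side annular area A_ann = π/4 × (37.4² − 14.1²) = 942.4 mm^2
Piston speed v = Q_in/A_cap; rod-end outflow Q_out = v × A_ann = Q_in × A_ann/A_cap.

Q_out ≈ 33.7 L/min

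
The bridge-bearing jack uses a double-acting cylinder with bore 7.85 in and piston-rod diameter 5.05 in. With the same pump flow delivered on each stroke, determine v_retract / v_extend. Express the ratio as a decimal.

v_ret/v_ext ≈ 1.71

Cap-side area A_cap = π/4 × (7.85 in)² = 48.40 in^2
Rod-side annular area A_ann = π/4 × (7.85² − 5.05²) = 28.37 in^2
For equal Q, v ∝ 1/A, so v_ret/v_ext = A_cap/A_ann.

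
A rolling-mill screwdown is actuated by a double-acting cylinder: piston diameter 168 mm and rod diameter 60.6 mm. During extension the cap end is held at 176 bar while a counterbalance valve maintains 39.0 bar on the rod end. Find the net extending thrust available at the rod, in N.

F ≈ 3.15e5 N

Cap-side area A_cap = π/4 × (168 mm)² = 22170 mm^2
Rod-side annular area A_ann = π/4 × (168² − 60.6²) = 19280 mm^2
Net thrust = P_cap·A_cap − P_rod·A_ann = 3.901e5 N − 75200 N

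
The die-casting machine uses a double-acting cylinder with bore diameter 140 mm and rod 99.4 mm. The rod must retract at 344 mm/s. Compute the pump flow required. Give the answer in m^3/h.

Q ≈ 9.45 m^3/h

Rod-side annular area A_ann = π/4 × (140² − 99.4²) = 7634 mm^2
Q = A × v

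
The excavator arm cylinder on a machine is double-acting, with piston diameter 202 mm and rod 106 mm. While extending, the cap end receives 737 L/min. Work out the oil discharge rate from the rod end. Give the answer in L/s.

Cap-side area A_cap = π/4 × (202 mm)² = 32050 mm^2
Rod-side annular area A_ann = π/4 × (202² − 106²) = 23220 mm^2
Piston speed v = Q_in/A_cap; rod-end outflow Q_out = v × A_ann = Q_in × A_ann/A_cap.

Q_out ≈ 8.90 L/s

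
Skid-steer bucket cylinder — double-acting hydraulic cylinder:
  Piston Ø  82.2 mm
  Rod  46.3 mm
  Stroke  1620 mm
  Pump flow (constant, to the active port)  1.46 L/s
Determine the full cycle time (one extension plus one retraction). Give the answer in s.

t ≈ 9.91 s

Cap-side area A_cap = π/4 × (82.2 mm)² = 5307 mm^2
Rod-side annular area A_ann = π/4 × (82.2² − 46.3²) = 3623 mm^2
t_ext = A_cap·L/Q = 5.888 s
t_ret = A_ann·L/Q = 4.020 s
t_cycle = t_ext + t_ret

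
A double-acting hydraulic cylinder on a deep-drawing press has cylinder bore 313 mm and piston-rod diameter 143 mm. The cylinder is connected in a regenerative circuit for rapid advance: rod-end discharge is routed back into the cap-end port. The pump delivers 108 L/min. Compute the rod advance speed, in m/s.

v ≈ 0.112 m/s

In regeneration the rod-end outflow joins the pump flow into the cap end, so the net volume the pump must supply per unit advance equals the rod cross-section area.
Rod cross-section A_rod = π/4 × (143 mm)² = 16060 mm^2
v = Q_pump / A_rod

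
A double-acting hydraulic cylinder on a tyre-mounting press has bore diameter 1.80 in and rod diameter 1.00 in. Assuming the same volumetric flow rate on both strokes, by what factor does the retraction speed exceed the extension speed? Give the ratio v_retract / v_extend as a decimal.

v_ret/v_ext ≈ 1.45

Cap-side area A_cap = π/4 × (1.80 in)² = 2.545 in^2
Rod-side annular area A_ann = π/4 × (1.80² − 1.00²) = 1.759 in^2
For equal Q, v ∝ 1/A, so v_ret/v_ext = A_cap/A_ann.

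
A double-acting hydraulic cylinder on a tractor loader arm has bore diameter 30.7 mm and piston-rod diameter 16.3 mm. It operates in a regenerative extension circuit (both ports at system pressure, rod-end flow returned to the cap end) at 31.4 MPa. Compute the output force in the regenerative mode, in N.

F ≈ 6550 N

With equal pressure on both faces, forces on the annular region cancel; the net push is pressure × rod cross-section.
Rod cross-section A_rod = π/4 × (16.3 mm)² = 208.7 mm^2
F = P × A_rod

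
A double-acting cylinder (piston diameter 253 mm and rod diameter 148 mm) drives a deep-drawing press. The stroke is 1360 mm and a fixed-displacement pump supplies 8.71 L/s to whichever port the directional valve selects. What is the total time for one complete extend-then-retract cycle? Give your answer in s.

Cap-side area A_cap = π/4 × (253 mm)² = 50270 mm^2
Rod-side annular area A_ann = π/4 × (253² − 148²) = 33070 mm^2
t_ext = A_cap·L/Q = 7.850 s
t_ret = A_ann·L/Q = 5.164 s
t_cycle = t_ext + t_ret

t ≈ 13.0 s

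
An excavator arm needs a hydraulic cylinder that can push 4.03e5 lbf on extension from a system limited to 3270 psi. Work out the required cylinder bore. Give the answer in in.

Extension force acts on the full piston face: F = P × (π/4)D².
D = √(4F / (πP)) = √(4 × 4.03e5 lbf / (π × 3270 psi))

D ≈ 12.5 in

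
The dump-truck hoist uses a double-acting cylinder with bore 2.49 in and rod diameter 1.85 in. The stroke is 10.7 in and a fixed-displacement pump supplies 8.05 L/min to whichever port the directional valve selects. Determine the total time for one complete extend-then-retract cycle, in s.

Cap-side area A_cap = π/4 × (2.49 in)² = 4.870 in^2
Rod-side annular area A_ann = π/4 × (2.49² − 1.85²) = 2.182 in^2
t_ext = A_cap·L/Q = 6.364 s
t_ret = A_ann·L/Q = 2.851 s
t_cycle = t_ext + t_ret

t ≈ 9.21 s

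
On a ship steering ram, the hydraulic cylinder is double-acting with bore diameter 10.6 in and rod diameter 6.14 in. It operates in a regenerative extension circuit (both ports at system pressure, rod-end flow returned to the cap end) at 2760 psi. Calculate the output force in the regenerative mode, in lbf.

F ≈ 81700 lbf

With equal pressure on both faces, forces on the annular region cancel; the net push is pressure × rod cross-section.
Rod cross-section A_rod = π/4 × (6.14 in)² = 29.61 in^2
F = P × A_rod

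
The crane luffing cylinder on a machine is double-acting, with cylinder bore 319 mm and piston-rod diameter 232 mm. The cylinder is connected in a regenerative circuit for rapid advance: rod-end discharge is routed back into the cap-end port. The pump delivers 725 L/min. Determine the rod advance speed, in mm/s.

v ≈ 286 mm/s

In regeneration the rod-end outflow joins the pump flow into the cap end, so the net volume the pump must supply per unit advance equals the rod cross-section area.
Rod cross-section A_rod = π/4 × (232 mm)² = 42270 mm^2
v = Q_pump / A_rod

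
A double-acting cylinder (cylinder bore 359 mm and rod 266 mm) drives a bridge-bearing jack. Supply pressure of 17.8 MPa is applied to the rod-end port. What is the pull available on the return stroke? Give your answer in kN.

F ≈ 813 kN

Rod-side annular area A_ann = π/4 × (359² − 266²) = 45650 mm^2
On retraction the pressure acts on the annular area (bore minus rod).
F = P × A_ann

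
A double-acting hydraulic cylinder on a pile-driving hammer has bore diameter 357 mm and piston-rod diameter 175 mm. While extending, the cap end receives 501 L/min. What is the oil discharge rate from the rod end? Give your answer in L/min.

Q_out ≈ 381 L/min

Cap-side area A_cap = π/4 × (357 mm)² = 1.001e5 mm^2
Rod-side annular area A_ann = π/4 × (357² − 175²) = 76050 mm^2
Piston speed v = Q_in/A_cap; rod-end outflow Q_out = v × A_ann = Q_in × A_ann/A_cap.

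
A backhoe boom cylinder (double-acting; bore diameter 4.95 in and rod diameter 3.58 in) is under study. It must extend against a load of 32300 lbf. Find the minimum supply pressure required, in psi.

P ≈ 1680 psi

Cap-side area A_cap = π/4 × (4.95 in)² = 19.24 in^2
P = F / A = 32300 lbf / A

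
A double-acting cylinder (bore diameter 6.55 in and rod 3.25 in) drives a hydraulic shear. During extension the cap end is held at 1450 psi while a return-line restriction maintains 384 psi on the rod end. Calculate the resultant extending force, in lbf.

Cap-side area A_cap = π/4 × (6.55 in)² = 33.70 in^2
Rod-side annular area A_ann = π/4 × (6.55² − 3.25²) = 25.40 in^2
Net thrust = P_cap·A_cap − P_rod·A_ann = 48860 lbf − 9754 lbf

F ≈ 39100 lbf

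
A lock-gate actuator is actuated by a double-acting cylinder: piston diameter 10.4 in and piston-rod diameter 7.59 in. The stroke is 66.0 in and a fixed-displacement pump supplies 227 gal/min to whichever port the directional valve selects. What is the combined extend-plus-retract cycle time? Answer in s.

Cap-side area A_cap = π/4 × (10.4 in)² = 84.95 in^2
Rod-side annular area A_ann = π/4 × (10.4² − 7.59²) = 39.70 in^2
t_ext = A_cap·L/Q = 6.415 s
t_ret = A_ann·L/Q = 2.998 s
t_cycle = t_ext + t_ret

t ≈ 9.41 s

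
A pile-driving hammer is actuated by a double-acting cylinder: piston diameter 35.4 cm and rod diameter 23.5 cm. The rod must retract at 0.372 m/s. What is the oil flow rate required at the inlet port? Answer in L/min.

Rod-side annular area A_ann = π/4 × (35.4² − 23.5²) = 550.5 cm^2
Q = A × v

Q ≈ 1230 L/min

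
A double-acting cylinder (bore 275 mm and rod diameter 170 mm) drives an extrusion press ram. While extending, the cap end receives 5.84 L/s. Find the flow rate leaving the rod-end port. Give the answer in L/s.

Q_out ≈ 3.61 L/s

Cap-side area A_cap = π/4 × (275 mm)² = 59400 mm^2
Rod-side annular area A_ann = π/4 × (275² − 170²) = 36700 mm^2
Piston speed v = Q_in/A_cap; rod-end outflow Q_out = v × A_ann = Q_in × A_ann/A_cap.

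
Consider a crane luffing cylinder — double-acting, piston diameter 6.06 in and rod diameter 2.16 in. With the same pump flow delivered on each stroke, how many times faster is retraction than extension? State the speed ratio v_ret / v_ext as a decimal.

Cap-side area A_cap = π/4 × (6.06 in)² = 28.84 in^2
Rod-side annular area A_ann = π/4 × (6.06² − 2.16²) = 25.18 in^2
For equal Q, v ∝ 1/A, so v_ret/v_ext = A_cap/A_ann.

v_ret/v_ext ≈ 1.15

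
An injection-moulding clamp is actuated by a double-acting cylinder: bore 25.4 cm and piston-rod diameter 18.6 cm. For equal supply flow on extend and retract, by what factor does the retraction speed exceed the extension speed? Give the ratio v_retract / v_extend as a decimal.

v_ret/v_ext ≈ 2.16

Cap-side area A_cap = π/4 × (25.4 cm)² = 506.7 cm^2
Rod-side annular area A_ann = π/4 × (25.4² − 18.6²) = 235.0 cm^2
For equal Q, v ∝ 1/A, so v_ret/v_ext = A_cap/A_ann.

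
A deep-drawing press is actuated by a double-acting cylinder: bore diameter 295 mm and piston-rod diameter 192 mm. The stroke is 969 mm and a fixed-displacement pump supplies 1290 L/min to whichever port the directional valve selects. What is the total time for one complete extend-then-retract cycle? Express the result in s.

t ≈ 4.86 s

Cap-side area A_cap = π/4 × (295 mm)² = 68350 mm^2
Rod-side annular area A_ann = π/4 × (295² − 192²) = 39400 mm^2
t_ext = A_cap·L/Q = 3.080 s
t_ret = A_ann·L/Q = 1.776 s
t_cycle = t_ext + t_ret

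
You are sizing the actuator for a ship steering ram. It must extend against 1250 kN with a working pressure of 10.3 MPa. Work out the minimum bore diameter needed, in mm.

D ≈ 393 mm

Extension force acts on the full piston face: F = P × (π/4)D².
D = √(4F / (πP)) = √(4 × 1250 kN / (π × 10.3 MPa))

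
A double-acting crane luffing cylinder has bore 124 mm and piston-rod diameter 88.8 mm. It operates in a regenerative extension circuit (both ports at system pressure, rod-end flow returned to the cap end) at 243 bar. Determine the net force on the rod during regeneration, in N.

F ≈ 1.50e5 N

With equal pressure on both faces, forces on the annular region cancel; the net push is pressure × rod cross-section.
Rod cross-section A_rod = π/4 × (88.8 mm)² = 6193 mm^2
F = P × A_rod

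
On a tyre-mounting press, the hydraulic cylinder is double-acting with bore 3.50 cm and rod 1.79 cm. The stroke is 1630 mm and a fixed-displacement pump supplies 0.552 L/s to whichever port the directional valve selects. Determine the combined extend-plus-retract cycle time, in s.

Cap-side area A_cap = π/4 × (3.50 cm)² = 9.621 cm^2
Rod-side annular area A_ann = π/4 × (3.50² − 1.79²) = 7.105 cm^2
t_ext = A_cap·L/Q = 2.841 s
t_ret = A_ann·L/Q = 2.098 s
t_cycle = t_ext + t_ret

t ≈ 4.94 s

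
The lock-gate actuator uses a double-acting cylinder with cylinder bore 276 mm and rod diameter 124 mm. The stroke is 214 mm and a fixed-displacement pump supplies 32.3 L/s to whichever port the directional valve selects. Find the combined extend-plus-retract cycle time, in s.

Cap-side area A_cap = π/4 × (276 mm)² = 59830 mm^2
Rod-side annular area A_ann = π/4 × (276² − 124²) = 47750 mm^2
t_ext = A_cap·L/Q = 0.3964 s
t_ret = A_ann·L/Q = 0.3164 s
t_cycle = t_ext + t_ret

t ≈ 0.713 s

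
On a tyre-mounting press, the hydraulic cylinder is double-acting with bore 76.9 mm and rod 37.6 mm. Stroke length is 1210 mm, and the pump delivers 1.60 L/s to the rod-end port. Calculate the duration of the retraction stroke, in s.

Rod-side annular area A_ann = π/4 × (76.9² − 37.6²) = 3534 mm^2
Swept volume V = A × L; t = V / Q = A·L / Q

t ≈ 2.67 s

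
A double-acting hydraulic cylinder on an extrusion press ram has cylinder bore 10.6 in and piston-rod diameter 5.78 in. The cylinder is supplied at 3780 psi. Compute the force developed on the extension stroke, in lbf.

F ≈ 3.34e5 lbf

Cap-side area A_cap = π/4 × (10.6 in)² = 88.25 in^2
F = P × A_cap = 3780 psi × A_cap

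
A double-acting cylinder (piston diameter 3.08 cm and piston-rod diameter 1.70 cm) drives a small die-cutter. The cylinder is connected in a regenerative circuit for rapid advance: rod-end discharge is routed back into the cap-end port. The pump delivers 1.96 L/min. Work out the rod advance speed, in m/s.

In regeneration the rod-end outflow joins the pump flow into the cap end, so the net volume the pump must supply per unit advance equals the rod cross-section area.
Rod cross-section A_rod = π/4 × (1.70 cm)² = 2.270 cm^2
v = Q_pump / A_rod

v ≈ 0.144 m/s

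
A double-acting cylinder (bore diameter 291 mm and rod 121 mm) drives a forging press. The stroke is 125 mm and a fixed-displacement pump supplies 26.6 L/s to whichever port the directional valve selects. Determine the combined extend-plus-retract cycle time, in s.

t ≈ 0.571 s

Cap-side area A_cap = π/4 × (291 mm)² = 66510 mm^2
Rod-side annular area A_ann = π/4 × (291² − 121²) = 55010 mm^2
t_ext = A_cap·L/Q = 0.3125 s
t_ret = A_ann·L/Q = 0.2585 s
t_cycle = t_ext + t_ret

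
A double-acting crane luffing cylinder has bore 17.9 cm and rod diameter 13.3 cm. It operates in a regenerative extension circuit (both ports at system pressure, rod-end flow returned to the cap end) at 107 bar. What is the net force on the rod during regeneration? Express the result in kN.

With equal pressure on both faces, forces on the annular region cancel; the net push is pressure × rod cross-section.
Rod cross-section A_rod = π/4 × (13.3 cm)² = 138.9 cm^2
F = P × A_rod

F ≈ 149 kN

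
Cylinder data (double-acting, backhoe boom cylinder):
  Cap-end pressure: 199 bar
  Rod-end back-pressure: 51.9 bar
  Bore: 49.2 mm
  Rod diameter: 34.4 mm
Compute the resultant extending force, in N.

F ≈ 32800 N

Cap-side area A_cap = π/4 × (49.2 mm)² = 1901 mm^2
Rod-side annular area A_ann = π/4 × (49.2² − 34.4²) = 971.8 mm^2
Net thrust = P_cap·A_cap − P_rod·A_ann = 37830 N − 5043 N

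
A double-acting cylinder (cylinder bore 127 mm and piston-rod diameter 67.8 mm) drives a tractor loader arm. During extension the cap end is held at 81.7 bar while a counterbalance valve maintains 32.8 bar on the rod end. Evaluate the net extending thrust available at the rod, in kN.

Cap-side area A_cap = π/4 × (127 mm)² = 12670 mm^2
Rod-side annular area A_ann = π/4 × (127² − 67.8²) = 9057 mm^2
Net thrust = P_cap·A_cap − P_rod·A_ann = 103.5 kN − 29.71 kN

F ≈ 73.8 kN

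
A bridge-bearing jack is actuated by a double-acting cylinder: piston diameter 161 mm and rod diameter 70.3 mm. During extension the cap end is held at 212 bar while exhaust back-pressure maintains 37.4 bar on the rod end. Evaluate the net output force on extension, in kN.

F ≈ 370 kN

Cap-side area A_cap = π/4 × (161 mm)² = 20360 mm^2
Rod-side annular area A_ann = π/4 × (161² − 70.3²) = 16480 mm^2
Net thrust = P_cap·A_cap − P_rod·A_ann = 431.6 kN − 61.62 kN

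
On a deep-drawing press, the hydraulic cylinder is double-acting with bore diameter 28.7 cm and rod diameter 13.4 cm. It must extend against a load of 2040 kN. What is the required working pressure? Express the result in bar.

Cap-side area A_cap = π/4 × (28.7 cm)² = 646.9 cm^2
P = F / A = 2040 kN / A

P ≈ 315 bar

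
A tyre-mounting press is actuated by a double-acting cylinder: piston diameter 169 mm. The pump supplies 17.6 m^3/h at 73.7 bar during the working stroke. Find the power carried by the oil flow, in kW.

W ≈ 36.0 kW

Hydraulic power = P × Q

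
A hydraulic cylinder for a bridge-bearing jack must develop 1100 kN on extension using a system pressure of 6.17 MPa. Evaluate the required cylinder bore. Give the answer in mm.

Extension force acts on the full piston face: F = P × (π/4)D².
D = √(4F / (πP)) = √(4 × 1100 kN / (π × 6.17 MPa))

D ≈ 476 mm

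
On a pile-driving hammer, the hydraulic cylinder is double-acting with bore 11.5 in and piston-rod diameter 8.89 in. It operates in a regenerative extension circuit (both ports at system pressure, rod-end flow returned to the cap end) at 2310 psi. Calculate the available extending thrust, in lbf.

F ≈ 1.43e5 lbf

With equal pressure on both faces, forces on the annular region cancel; the net push is pressure × rod cross-section.
Rod cross-section A_rod = π/4 × (8.89 in)² = 62.07 in^2
F = P × A_rod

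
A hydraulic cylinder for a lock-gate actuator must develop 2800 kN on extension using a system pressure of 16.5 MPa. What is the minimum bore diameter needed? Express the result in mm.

D ≈ 465 mm

Extension force acts on the full piston face: F = P × (π/4)D².
D = √(4F / (πP)) = √(4 × 2800 kN / (π × 16.5 MPa))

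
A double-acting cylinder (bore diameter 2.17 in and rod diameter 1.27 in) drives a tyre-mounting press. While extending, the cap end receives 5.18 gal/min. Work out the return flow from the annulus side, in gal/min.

Q_out ≈ 3.41 gal/min

Cap-side area A_cap = π/4 × (2.17 in)² = 3.698 in^2
Rod-side annular area A_ann = π/4 × (2.17² − 1.27²) = 2.432 in^2
Piston speed v = Q_in/A_cap; rod-end outflow Q_out = v × A_ann = Q_in × A_ann/A_cap.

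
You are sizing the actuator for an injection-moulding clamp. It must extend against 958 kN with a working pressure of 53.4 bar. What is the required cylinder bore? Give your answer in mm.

D ≈ 478 mm

Extension force acts on the full piston face: F = P × (π/4)D².
D = √(4F / (πP)) = √(4 × 958 kN / (π × 53.4 bar))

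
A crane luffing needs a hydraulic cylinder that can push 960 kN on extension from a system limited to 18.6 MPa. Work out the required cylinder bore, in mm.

Extension force acts on the full piston face: F = P × (π/4)D².
D = √(4F / (πP)) = √(4 × 960 kN / (π × 18.6 MPa))

D ≈ 256 mm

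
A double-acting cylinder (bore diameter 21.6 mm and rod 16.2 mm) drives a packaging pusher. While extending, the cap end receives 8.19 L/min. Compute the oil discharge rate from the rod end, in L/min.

Q_out ≈ 3.58 L/min

Cap-side area A_cap = π/4 × (21.6 mm)² = 366.4 mm^2
Rod-side annular area A_ann = π/4 × (21.6² − 16.2²) = 160.3 mm^2
Piston speed v = Q_in/A_cap; rod-end outflow Q_out = v × A_ann = Q_in × A_ann/A_cap.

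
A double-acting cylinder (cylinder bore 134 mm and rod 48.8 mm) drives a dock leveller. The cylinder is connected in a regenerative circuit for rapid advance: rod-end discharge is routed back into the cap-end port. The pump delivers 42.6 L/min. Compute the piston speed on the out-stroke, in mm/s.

v ≈ 380 mm/s

In regeneration the rod-end outflow joins the pump flow into the cap end, so the net volume the pump must supply per unit advance equals the rod cross-section area.
Rod cross-section A_rod = π/4 × (48.8 mm)² = 1870 mm^2
v = Q_pump / A_rod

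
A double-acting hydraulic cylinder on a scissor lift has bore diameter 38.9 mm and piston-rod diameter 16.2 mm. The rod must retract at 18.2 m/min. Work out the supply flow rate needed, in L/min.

Q ≈ 17.9 L/min

Rod-side annular area A_ann = π/4 × (38.9² − 16.2²) = 982.4 mm^2
Q = A × v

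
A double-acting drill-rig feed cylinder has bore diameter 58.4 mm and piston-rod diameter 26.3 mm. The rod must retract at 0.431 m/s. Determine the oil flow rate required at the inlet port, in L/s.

Rod-side annular area A_ann = π/4 × (58.4² − 26.3²) = 2135 mm^2
Q = A × v

Q ≈ 0.920 L/s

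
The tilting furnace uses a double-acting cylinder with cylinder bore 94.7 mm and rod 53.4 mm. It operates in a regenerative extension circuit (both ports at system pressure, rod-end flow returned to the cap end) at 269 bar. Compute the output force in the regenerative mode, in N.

With equal pressure on both faces, forces on the annular region cancel; the net push is pressure × rod cross-section.
Rod cross-section A_rod = π/4 × (53.4 mm)² = 2240 mm^2
F = P × A_rod

F ≈ 60200 N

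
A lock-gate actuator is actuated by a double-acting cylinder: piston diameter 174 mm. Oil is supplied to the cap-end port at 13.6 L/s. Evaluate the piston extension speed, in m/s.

Cap-side area A_cap = π/4 × (174 mm)² = 23780 mm^2
v = Q / A

v ≈ 0.572 m/s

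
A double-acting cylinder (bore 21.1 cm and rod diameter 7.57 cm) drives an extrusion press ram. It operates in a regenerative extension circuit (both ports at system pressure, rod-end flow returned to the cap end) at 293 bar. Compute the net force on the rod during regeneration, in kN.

With equal pressure on both faces, forces on the annular region cancel; the net push is pressure × rod cross-section.
Rod cross-section A_rod = π/4 × (7.57 cm)² = 45.01 cm^2
F = P × A_rod

F ≈ 132 kN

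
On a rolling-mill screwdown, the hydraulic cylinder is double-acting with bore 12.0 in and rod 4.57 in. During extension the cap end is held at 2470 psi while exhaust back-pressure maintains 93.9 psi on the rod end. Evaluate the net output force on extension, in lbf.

Cap-side area A_cap = π/4 × (12.0 in)² = 113.1 in^2
Rod-side annular area A_ann = π/4 × (12.0² − 4.57²) = 96.69 in^2
Net thrust = P_cap·A_cap − P_rod·A_ann = 2.794e5 lbf − 9080 lbf

F ≈ 2.70e5 lbf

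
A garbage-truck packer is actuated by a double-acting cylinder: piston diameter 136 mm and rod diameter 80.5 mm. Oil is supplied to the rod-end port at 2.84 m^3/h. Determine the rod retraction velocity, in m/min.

v ≈ 5.02 m/min

Rod-side annular area A_ann = π/4 × (136² − 80.5²) = 9437 mm^2
Flow into the rod-end port fills the annular volume.
v = Q / A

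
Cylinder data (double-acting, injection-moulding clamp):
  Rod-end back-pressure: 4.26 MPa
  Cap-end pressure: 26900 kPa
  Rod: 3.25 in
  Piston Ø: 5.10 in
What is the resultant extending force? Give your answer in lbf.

Cap-side area A_cap = π/4 × (5.10 in)² = 20.43 in^2
Rod-side annular area A_ann = π/4 × (5.10² − 3.25²) = 12.13 in^2
Net thrust = P_cap·A_cap − P_rod·A_ann = 79700 lbf − 7496 lbf

F ≈ 72200 lbf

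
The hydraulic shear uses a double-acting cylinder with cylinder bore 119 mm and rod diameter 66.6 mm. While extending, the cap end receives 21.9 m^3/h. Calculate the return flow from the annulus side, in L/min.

Q_out ≈ 251 L/min

Cap-side area A_cap = π/4 × (119 mm)² = 11120 mm^2
Rod-side annular area A_ann = π/4 × (119² − 66.6²) = 7638 mm^2
Piston speed v = Q_in/A_cap; rod-end outflow Q_out = v × A_ann = Q_in × A_ann/A_cap.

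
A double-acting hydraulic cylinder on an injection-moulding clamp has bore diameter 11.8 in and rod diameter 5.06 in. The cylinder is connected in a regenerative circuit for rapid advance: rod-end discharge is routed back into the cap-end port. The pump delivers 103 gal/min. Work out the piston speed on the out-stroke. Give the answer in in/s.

v ≈ 19.7 in/s

In regeneration the rod-end outflow joins the pump flow into the cap end, so the net volume the pump must supply per unit advance equals the rod cross-section area.
Rod cross-section A_rod = π/4 × (5.06 in)² = 20.11 in^2
v = Q_pump / A_rod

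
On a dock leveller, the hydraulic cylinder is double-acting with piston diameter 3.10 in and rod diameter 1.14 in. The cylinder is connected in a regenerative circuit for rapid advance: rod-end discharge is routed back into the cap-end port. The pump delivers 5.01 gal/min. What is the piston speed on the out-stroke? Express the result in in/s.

In regeneration the rod-end outflow joins the pump flow into the cap end, so the net volume the pump must supply per unit advance equals the rod cross-section area.
Rod cross-section A_rod = π/4 × (1.14 in)² = 1.021 in^2
v = Q_pump / A_rod

v ≈ 18.9 in/s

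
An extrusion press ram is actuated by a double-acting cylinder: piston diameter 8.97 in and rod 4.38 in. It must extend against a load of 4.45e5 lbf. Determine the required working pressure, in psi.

Cap-side area A_cap = π/4 × (8.97 in)² = 63.19 in^2
P = F / A = 4.45e5 lbf / A

P ≈ 7040 psi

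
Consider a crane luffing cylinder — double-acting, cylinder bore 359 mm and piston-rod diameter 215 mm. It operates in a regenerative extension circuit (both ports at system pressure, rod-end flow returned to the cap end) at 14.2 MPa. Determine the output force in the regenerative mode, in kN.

With equal pressure on both faces, forces on the annular region cancel; the net push is pressure × rod cross-section.
Rod cross-section A_rod = π/4 × (215 mm)² = 36310 mm^2
F = P × A_rod

F ≈ 516 kN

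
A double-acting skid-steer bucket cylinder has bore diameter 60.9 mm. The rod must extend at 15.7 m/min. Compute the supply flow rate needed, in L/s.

Q ≈ 0.762 L/s

Cap-side area A_cap = π/4 × (60.9 mm)² = 2913 mm^2
Q = A × v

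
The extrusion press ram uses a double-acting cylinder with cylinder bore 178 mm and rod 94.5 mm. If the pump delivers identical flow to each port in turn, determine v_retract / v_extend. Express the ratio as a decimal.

Cap-side area A_cap = π/4 × (178 mm)² = 24880 mm^2
Rod-side annular area A_ann = π/4 × (178² − 94.5²) = 17870 mm^2
For equal Q, v ∝ 1/A, so v_ret/v_ext = A_cap/A_ann.

v_ret/v_ext ≈ 1.39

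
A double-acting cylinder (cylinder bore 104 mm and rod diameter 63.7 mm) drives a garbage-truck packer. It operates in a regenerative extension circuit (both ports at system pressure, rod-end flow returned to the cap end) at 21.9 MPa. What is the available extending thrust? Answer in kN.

F ≈ 69.8 kN

With equal pressure on both faces, forces on the annular region cancel; the net push is pressure × rod cross-section.
Rod cross-section A_rod = π/4 × (63.7 mm)² = 3187 mm^2
F = P × A_rod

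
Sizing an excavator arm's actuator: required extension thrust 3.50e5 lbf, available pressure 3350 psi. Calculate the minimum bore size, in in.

Extension force acts on the full piston face: F = P × (π/4)D².
D = √(4F / (πP)) = √(4 × 3.50e5 lbf / (π × 3350 psi))

D ≈ 11.5 in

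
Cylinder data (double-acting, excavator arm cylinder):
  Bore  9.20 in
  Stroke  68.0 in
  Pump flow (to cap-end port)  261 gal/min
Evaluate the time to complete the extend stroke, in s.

t ≈ 4.50 s

Cap-side area A_cap = π/4 × (9.20 in)² = 66.48 in^2
Swept volume V = A × L; t = V / Q = A·L / Q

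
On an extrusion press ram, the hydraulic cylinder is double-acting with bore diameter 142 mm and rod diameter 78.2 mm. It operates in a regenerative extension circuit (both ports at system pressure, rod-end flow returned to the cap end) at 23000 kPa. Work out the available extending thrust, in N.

F ≈ 1.10e5 N

With equal pressure on both faces, forces on the annular region cancel; the net push is pressure × rod cross-section.
Rod cross-section A_rod = π/4 × (78.2 mm)² = 4803 mm^2
F = P × A_rod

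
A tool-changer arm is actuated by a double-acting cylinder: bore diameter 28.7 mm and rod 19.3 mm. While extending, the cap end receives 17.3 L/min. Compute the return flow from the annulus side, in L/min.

Q_out ≈ 9.48 L/min

Cap-side area A_cap = π/4 × (28.7 mm)² = 646.9 mm^2
Rod-side annular area A_ann = π/4 × (28.7² − 19.3²) = 354.4 mm^2
Piston speed v = Q_in/A_cap; rod-end outflow Q_out = v × A_ann = Q_in × A_ann/A_cap.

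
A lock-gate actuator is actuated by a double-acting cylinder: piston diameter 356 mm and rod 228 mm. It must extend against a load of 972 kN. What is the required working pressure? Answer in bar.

Cap-side area A_cap = π/4 × (356 mm)² = 99540 mm^2
P = F / A = 972 kN / A

P ≈ 97.7 bar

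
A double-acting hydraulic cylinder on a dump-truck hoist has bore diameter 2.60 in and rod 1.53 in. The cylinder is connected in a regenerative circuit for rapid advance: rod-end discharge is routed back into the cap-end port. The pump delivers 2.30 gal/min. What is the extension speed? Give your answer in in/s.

v ≈ 4.82 in/s

In regeneration the rod-end outflow joins the pump flow into the cap end, so the net volume the pump must supply per unit advance equals the rod cross-section area.
Rod cross-section A_rod = π/4 × (1.53 in)² = 1.839 in^2
v = Q_pump / A_rod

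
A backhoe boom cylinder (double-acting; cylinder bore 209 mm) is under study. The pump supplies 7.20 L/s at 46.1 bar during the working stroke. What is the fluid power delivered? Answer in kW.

Hydraulic power = P × Q

W ≈ 33.2 kW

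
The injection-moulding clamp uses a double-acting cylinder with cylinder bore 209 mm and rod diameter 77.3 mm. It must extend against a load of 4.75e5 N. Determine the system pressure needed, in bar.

Cap-side area A_cap = π/4 × (209 mm)² = 34310 mm^2
P = F / A = 4.75e5 N / A

P ≈ 138 bar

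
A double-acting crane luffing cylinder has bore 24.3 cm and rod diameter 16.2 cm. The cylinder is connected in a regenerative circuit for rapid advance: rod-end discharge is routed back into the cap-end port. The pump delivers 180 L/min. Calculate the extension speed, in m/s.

v ≈ 0.146 m/s

In regeneration the rod-end outflow joins the pump flow into the cap end, so the net volume the pump must supply per unit advance equals the rod cross-section area.
Rod cross-section A_rod = π/4 × (16.2 cm)² = 206.1 cm^2
v = Q_pump / A_rod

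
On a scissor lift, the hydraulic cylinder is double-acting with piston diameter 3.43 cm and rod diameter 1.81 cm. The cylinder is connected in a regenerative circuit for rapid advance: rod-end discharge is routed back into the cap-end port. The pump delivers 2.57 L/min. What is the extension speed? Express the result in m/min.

In regeneration the rod-end outflow joins the pump flow into the cap end, so the net volume the pump must supply per unit advance equals the rod cross-section area.
Rod cross-section A_rod = π/4 × (1.81 cm)² = 2.573 cm^2
v = Q_pump / A_rod

v ≈ 9.99 m/min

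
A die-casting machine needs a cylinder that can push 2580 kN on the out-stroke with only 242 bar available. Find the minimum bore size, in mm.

Extension force acts on the full piston face: F = P × (π/4)D².
D = √(4F / (πP)) = √(4 × 2580 kN / (π × 242 bar))

D ≈ 368 mm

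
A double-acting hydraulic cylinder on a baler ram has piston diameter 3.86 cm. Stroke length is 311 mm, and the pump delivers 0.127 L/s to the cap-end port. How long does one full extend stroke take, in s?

Cap-side area A_cap = π/4 × (3.86 cm)² = 11.70 cm^2
Swept volume V = A × L; t = V / Q = A·L / Q

t ≈ 2.87 s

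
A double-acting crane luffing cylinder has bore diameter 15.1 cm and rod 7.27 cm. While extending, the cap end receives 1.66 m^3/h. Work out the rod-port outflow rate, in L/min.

Q_out ≈ 21.3 L/min

Cap-side area A_cap = π/4 × (15.1 cm)² = 179.1 cm^2
Rod-side annular area A_ann = π/4 × (15.1² − 7.27²) = 137.6 cm^2
Piston speed v = Q_in/A_cap; rod-end outflow Q_out = v × A_ann = Q_in × A_ann/A_cap.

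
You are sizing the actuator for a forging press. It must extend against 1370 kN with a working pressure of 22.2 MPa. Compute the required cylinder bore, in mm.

D ≈ 280 mm

Extension force acts on the full piston face: F = P × (π/4)D².
D = √(4F / (πP)) = √(4 × 1370 kN / (π × 22.2 MPa))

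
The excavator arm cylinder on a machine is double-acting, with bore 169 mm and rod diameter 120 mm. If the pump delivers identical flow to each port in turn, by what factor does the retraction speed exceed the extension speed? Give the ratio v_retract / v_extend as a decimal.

Cap-side area A_cap = π/4 × (169 mm)² = 22430 mm^2
Rod-side annular area A_ann = π/4 × (169² − 120²) = 11120 mm^2
For equal Q, v ∝ 1/A, so v_ret/v_ext = A_cap/A_ann.

v_ret/v_ext ≈ 2.02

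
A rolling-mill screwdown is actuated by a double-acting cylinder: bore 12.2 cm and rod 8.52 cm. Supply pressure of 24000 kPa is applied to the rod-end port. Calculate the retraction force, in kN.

F ≈ 144 kN

Rod-side annular area A_ann = π/4 × (12.2² − 8.52²) = 59.89 cm^2
On retraction the pressure acts on the annular area (bore minus rod).
F = P × A_ann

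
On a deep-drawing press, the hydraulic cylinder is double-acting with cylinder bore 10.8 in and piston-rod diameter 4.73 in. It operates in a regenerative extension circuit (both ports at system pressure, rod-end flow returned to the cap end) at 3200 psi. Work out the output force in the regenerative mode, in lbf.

F ≈ 56200 lbf

With equal pressure on both faces, forces on the annular region cancel; the net push is pressure × rod cross-section.
Rod cross-section A_rod = π/4 × (4.73 in)² = 17.57 in^2
F = P × A_rod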